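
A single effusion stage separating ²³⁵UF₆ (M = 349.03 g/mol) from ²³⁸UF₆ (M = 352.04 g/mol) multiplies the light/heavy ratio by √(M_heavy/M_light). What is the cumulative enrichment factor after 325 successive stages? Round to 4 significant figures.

After 325 stages the ratio has grown by (√(352.04/349.03))^325 = (352.04/349.03)^(325/2).
= 1.00862^(325/2) = 4.036.

4.036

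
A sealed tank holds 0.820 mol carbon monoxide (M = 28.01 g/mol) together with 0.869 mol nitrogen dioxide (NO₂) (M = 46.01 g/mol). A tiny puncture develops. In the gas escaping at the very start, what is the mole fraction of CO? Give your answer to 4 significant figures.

Each component's effusion rate ∝ (its partial pressure)·(1/√M) ∝ n_i/√M_i.
Mole fraction of CO in the effusate = (n_CO/√M_CO) / (n_CO/√M_CO + n_NO₂/√M_NO₂)
= (0.820/√28.01) / (0.820/√28.01 + 0.869/√46.01) = 0.1549/(0.1549 + 0.1281) = 0.5474.

0.5474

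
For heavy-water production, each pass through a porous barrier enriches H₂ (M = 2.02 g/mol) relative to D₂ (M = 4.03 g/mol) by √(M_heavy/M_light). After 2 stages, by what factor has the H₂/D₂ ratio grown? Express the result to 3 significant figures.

2.00

Overall factor = α^2 with α = √(4.03/2.02), i.e. (4.03/2.02)^(2/2).
= 1.99505^1 = 2.00.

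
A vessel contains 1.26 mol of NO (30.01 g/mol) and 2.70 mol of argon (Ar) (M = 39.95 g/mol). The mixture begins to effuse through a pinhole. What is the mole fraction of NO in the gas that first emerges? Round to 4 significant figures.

The effusion rate of species i is ∝ p_i/√M_i ∝ n_i/√M_i.
x_NO(eff) = (n_NO/√M_NO) / (n_NO/√M_NO + n_Ar/√M_Ar)
= (1.26/√30.01) / (1.26/√30.01 + 2.70/√39.95) = 0.2300/(0.2300 + 0.4272) = 0.3500.

0.3500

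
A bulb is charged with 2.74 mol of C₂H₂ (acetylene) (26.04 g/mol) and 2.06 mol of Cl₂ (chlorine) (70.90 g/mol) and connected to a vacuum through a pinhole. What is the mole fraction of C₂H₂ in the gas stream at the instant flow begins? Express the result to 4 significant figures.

0.6870

Effusion rate of each component ∝ n_i/√M_i (partial pressure × 1/√M).
x_C₂H₂(eff) = (n_C₂H₂/√M_C₂H₂) / (n_C₂H₂/√M_C₂H₂ + n_Cl₂/√M_Cl₂)
= (2.74/√26.04) / (2.74/√26.04 + 2.06/√70.90) = 0.5369/(0.5369 + 0.2446) = 0.6870.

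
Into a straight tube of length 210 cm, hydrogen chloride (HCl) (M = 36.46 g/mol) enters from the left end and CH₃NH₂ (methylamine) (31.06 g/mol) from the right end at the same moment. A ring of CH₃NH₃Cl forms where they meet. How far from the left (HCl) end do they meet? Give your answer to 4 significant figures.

100.8 cm

In equal time, each gas travels a distance ∝ its rate ∝ 1/√M, so d_HCl/d_CH₃NH₂ = √(M_CH₃NH₂/M_HCl) = √(31.06/36.46) = 0.9230.
With d_HCl + d_CH₃NH₂ = 210 cm, d_CH₃NH₂ = 210/(1 + 0.9230) = 109.2 cm.
d_HCl = 210 − 109.2 = 100.8 cm.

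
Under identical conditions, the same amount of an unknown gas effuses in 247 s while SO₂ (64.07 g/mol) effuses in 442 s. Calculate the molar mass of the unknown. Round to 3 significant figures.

Since effusion rate ∝ 1/√M, t_X/t_SO₂ = √(M_X/M_SO₂).
247/442 = 0.5588 = √(M_X/64.07)
M_X = 64.07 × 0.5588² = 64.07 × 0.3123 = 20.0 g/mol

20.0 g/mol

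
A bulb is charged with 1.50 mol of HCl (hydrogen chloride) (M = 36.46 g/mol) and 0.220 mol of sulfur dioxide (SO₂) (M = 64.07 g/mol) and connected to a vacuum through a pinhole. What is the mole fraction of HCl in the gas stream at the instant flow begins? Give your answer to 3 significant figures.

0.900

Effusion rate of each component ∝ n_i/√M_i (partial pressure × 1/√M).
Mole fraction of HCl in the effusate = (n_HCl/√M_HCl) / (n_HCl/√M_HCl + n_SO₂/√M_SO₂)
= (1.50/√36.46) / (1.50/√36.46 + 0.220/√64.07) = 0.2484/(0.2484 + 0.02748) = 0.900.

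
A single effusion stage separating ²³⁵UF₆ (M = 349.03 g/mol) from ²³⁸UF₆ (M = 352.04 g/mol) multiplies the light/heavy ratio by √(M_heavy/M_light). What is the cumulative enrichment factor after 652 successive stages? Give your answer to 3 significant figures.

16.4

After 652 stages the ratio has grown by (√(352.04/349.03))^652 = (352.04/349.03)^(652/2).
= 1.00862^326 = 16.4.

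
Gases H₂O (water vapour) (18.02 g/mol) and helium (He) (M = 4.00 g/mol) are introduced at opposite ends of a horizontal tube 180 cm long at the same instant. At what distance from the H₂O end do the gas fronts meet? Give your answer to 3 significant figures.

Graham's law gives d_H₂O/d_He = rate_H₂O/rate_He = √(M_He/M_H₂O) = √(4.00/18.02) = 0.4711.
With d_H₂O + d_He = 180 cm, d_He = 180/(1 + 0.4711) = 122.4 cm.
d_H₂O = 180 − 122.4 = 57.6 cm.

57.6 cm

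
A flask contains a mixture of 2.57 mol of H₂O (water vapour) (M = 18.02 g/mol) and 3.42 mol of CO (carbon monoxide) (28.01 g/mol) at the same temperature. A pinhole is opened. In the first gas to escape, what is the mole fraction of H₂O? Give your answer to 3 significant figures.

Each component's effusion rate ∝ (its partial pressure)·(1/√M) ∝ n_i/√M_i.
Mole fraction of H₂O in the effusate = (n_H₂O/√M_H₂O) / (n_H₂O/√M_H₂O + n_CO/√M_CO)
= (2.57/√18.02) / (2.57/√18.02 + 3.42/√28.01) = 0.6054/(0.6054 + 0.6462) = 0.484.

0.484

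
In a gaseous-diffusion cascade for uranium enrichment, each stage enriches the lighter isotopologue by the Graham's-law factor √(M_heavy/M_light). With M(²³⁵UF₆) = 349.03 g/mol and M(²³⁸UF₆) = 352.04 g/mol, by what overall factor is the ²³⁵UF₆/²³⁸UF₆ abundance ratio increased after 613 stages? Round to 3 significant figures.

13.9

After 613 stages the ratio has grown by (√(352.04/349.03))^613 = (352.04/349.03)^(613/2).
= 1.00862^(613/2) = 13.9.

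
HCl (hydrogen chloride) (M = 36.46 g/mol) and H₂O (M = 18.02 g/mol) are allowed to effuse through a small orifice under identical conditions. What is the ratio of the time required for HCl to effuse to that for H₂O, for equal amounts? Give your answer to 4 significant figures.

By Graham's law, t_HCl/t_H₂O = √(M_HCl/M_H₂O) = √(36.46/18.02) = √2.023 = 1.422.

1.422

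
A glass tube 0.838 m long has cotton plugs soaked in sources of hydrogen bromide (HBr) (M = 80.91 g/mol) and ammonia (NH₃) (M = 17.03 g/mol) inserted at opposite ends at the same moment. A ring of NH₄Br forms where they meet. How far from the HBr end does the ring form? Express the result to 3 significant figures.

In equal time, each gas travels a distance ∝ its rate ∝ 1/√M, so d_HBr/d_NH₃ = √(M_NH₃/M_HBr) = √(17.03/80.91) = 0.4588.
With d_HBr + d_NH₃ = 0.838 m, d_NH₃ = 0.838/(1 + 0.4588) = 0.5745 m.
d_HBr = 0.838 − 0.5745 = 0.264 m.

0.264 m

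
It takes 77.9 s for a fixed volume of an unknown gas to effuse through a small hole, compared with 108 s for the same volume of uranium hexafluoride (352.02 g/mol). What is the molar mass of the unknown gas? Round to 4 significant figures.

Using Graham's law: t_X/t_UF₆ = √(M_X/M_UF₆).
77.9/108 = 0.7213 = √(M_X/352.02)
M_X = 352.02 × 0.7213² = 352.02 × 0.5203 = 183.1 g/mol

183.1 g/mol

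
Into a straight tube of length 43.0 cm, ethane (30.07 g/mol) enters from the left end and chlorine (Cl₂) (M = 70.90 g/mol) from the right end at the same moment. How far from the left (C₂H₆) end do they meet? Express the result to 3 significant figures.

26.0 cm

In equal time, each gas travels a distance ∝ its rate ∝ 1/√M, so d_C₂H₆/d_Cl₂ = √(M_Cl₂/M_C₂H₆) = √(70.90/30.07) = 1.536.
With d_C₂H₆ + d_Cl₂ = 43.0 cm, d_Cl₂ = 43.0/(1 + 1.536) = 16.96 cm.
d_C₂H₆ = 43.0 − 16.96 = 26.0 cm.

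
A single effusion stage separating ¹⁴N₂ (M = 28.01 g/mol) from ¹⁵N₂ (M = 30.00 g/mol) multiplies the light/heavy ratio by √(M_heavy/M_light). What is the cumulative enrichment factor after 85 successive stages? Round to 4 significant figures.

18.49

The single-stage factor is √(M_heavy/M_light), so 85 stages give [√(30.00/28.01)]^85 = (30.00/28.01)^(85/2).
= 1.07105^(85/2) = 18.49.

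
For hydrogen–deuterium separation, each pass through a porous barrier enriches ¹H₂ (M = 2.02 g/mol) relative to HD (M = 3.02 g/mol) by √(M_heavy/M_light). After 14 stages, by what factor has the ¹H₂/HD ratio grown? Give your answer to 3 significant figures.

Overall factor = α^14 with α = √(3.02/2.02), i.e. (3.02/2.02)^(14/2).
= 1.49505^7 = 16.7.

16.7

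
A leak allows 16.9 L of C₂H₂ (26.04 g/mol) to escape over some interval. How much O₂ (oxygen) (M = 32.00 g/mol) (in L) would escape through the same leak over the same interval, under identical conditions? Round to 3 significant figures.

15.2 L

By Graham's law, rate_O₂/rate_C₂H₂ = √(M_C₂H₂/M_O₂) = √(26.04/32.00) = √0.8137 = 0.9021.
So the volume for O₂ is 16.9 × 0.9021 = 15.2 L.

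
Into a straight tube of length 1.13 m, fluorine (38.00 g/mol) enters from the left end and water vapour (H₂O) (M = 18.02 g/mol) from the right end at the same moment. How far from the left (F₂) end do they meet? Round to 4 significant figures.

Graham's law gives d_F₂/d_H₂O = rate_F₂/rate_H₂O = √(M_H₂O/M_F₂) = √(18.02/38.00) = 0.6886.
With d_F₂ + d_H₂O = 1.13 m, d_H₂O = 1.13/(1 + 0.6886) = 0.6692 m.
d_F₂ = 1.13 − 0.6692 = 0.4608 m.

0.4608 m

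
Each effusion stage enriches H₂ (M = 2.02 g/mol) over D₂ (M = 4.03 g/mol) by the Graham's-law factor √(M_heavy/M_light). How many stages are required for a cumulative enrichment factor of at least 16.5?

With α = √(4.03/2.02) per stage, ln α = ½ ln(1.99505) = 0.3453.
Need α^N ≥ 16.5 ⇒ N ≥ ln(16.5) / ln α = 2.803 / 0.3453 = 8.12.
Minimum whole number of stages: N = 9.

9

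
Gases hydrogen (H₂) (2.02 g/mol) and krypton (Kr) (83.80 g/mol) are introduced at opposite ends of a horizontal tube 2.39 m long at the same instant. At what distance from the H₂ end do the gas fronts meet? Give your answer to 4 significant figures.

2.069 m

Distances travelled in equal time are proportional to diffusion rates, so d_H₂/d_Kr = √(M_Kr/M_H₂) = √(83.80/2.02) = 6.441.
With d_H₂ + d_Kr = 2.39 m, d_Kr = 2.39/(1 + 6.441) = 0.3212 m.
d_H₂ = 2.39 − 0.3212 = 2.069 m.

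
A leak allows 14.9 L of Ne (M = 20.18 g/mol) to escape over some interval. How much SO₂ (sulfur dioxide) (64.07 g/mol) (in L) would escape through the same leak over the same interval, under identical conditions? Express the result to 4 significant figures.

8.362 L

Since effusion rate ∝ 1/√M, rate_SO₂/rate_Ne = √(M_Ne/M_SO₂) = √(20.18/64.07) = √0.3150 = 0.5612.
So the volume for SO₂ is 14.9 × 0.5612 = 8.362 L.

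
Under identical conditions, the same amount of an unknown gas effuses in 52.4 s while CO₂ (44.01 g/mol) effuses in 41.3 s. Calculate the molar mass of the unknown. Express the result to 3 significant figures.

70.8 g/mol

By Graham's law, t_X/t_CO₂ = √(M_X/M_CO₂).
52.4/41.3 = 1.269 = √(M_X/44.01)
M_X = 44.01 × 1.269² = 44.01 × 1.610 = 70.8 g/mol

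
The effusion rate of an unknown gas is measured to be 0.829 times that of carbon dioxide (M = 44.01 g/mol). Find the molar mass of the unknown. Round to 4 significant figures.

From Graham's law, rate_X/rate_CO₂ = √(M_CO₂/M_X).
0.829 = √(44.01/M_X)
M_X = 44.01 / 0.829² = 44.01 / 0.6872 = 64.04 g/mol

64.04 g/mol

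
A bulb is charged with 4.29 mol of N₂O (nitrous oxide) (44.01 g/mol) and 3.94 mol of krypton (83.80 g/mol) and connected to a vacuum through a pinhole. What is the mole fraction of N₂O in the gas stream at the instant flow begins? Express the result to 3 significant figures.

Effusion rate of each component ∝ n_i/√M_i (partial pressure × 1/√M).
Mole fraction of N₂O in the effusate = (n_N₂O/√M_N₂O) / (n_N₂O/√M_N₂O + n_Kr/√M_Kr)
= (4.29/√44.01) / (4.29/√44.01 + 3.94/√83.80) = 0.6467/(0.6467 + 0.4304) = 0.600.

0.600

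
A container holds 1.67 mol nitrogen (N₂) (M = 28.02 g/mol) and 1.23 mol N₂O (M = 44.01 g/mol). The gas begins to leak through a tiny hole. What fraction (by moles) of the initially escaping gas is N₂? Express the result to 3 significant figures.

0.630

Rate_i ∝ x_i/√M_i (Graham's law weighted by mole fraction), so the effusate composition follows n_i/√M_i.
Mole fraction of N₂ in the effusate = (n_N₂/√M_N₂) / (n_N₂/√M_N₂ + n_N₂O/√M_N₂O)
= (1.67/√28.02) / (1.67/√28.02 + 1.23/√44.01) = 0.3155/(0.3155 + 0.1854) = 0.630.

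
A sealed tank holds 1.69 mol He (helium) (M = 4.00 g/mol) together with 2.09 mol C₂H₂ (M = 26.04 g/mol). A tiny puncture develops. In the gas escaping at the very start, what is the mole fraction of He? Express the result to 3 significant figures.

Effusion rate of each component ∝ n_i/√M_i (partial pressure × 1/√M).
Mole fraction of He in the effusate = (n_He/√M_He) / (n_He/√M_He + n_C₂H₂/√M_C₂H₂)
= (1.69/√4.00) / (1.69/√4.00 + 2.09/√26.04) = 0.8450/(0.8450 + 0.4096) = 0.674.

0.674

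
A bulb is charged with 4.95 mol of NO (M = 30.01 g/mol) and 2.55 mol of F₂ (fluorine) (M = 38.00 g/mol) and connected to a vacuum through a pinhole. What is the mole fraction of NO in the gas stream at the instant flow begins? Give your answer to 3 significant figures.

0.686

Each component's effusion rate ∝ (its partial pressure)·(1/√M) ∝ n_i/√M_i.
So x_NO in the escaping gas = (n_NO/√M_NO) / Σ(n_i/√M_i)
= (4.95/√30.01) / (4.95/√30.01 + 2.55/√38.00) = 0.9036/(0.9036 + 0.4137) = 0.686.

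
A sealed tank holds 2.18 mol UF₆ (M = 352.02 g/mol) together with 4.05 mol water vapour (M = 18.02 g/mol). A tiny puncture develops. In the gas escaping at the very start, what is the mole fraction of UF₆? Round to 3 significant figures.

0.109

Effusion rate of each component ∝ n_i/√M_i (partial pressure × 1/√M).
Mole fraction of UF₆ in the effusate = (n_UF₆/√M_UF₆) / (n_UF₆/√M_UF₆ + n_H₂O/√M_H₂O)
= (2.18/√352.02) / (2.18/√352.02 + 4.05/√18.02) = 0.1162/(0.1162 + 0.9541) = 0.109.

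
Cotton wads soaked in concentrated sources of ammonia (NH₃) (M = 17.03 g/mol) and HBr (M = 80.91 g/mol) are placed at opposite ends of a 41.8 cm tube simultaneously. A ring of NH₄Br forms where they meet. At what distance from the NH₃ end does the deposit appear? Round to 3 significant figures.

Distances travelled in equal time are proportional to diffusion rates, so d_NH₃/d_HBr = √(M_HBr/M_NH₃) = √(80.91/17.03) = 2.180.
With d_NH₃ + d_HBr = 41.8 cm, d_HBr = 41.8/(1 + 2.180) = 13.15 cm.
d_NH₃ = 41.8 − 13.15 = 28.7 cm.

28.7 cm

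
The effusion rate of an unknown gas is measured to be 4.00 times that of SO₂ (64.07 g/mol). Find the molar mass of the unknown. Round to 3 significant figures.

4.00 g/mol

By Graham's law, rate_X/rate_SO₂ = √(M_SO₂/M_X).
4.00 = √(64.07/M_X)
M_X = 64.07 / 4.00² = 64.07 / 16.00 = 4.00 g/mol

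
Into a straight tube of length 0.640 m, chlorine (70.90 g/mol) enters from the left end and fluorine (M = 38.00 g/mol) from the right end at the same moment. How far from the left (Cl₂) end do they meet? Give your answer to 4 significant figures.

Distances travelled in equal time are proportional to diffusion rates, so d_Cl₂/d_F₂ = √(M_F₂/M_Cl₂) = √(38.00/70.90) = 0.7321.
With d_Cl₂ + d_F₂ = 0.640 m, d_F₂ = 0.640/(1 + 0.7321) = 0.3695 m.
d_Cl₂ = 0.640 − 0.3695 = 0.2705 m.

0.2705 m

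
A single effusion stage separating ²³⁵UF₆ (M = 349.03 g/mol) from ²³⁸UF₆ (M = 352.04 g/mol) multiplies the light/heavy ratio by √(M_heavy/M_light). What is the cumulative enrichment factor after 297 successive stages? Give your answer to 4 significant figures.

Each stage multiplies the ratio by α = √(352.04/349.03), so after 297 stages the overall factor is α^297 = (352.04/349.03)^(297/2).
= 1.00862^(297/2) = 3.579.

3.579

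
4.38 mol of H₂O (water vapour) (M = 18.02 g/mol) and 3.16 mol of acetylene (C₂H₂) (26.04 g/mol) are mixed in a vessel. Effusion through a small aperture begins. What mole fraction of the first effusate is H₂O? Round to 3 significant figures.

0.625

Rate_i ∝ x_i/√M_i (Graham's law weighted by mole fraction), so the effusate composition follows n_i/√M_i.
Mole fraction of H₂O in the effusate = (n_H₂O/√M_H₂O) / (n_H₂O/√M_H₂O + n_C₂H₂/√M_C₂H₂)
= (4.38/√18.02) / (4.38/√18.02 + 3.16/√26.04) = 1.032/(1.032 + 0.6193) = 0.625.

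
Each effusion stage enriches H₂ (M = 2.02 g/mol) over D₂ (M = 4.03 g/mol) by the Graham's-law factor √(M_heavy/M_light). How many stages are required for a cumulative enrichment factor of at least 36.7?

11

With α = √(4.03/2.02) per stage, ln α = ½ ln(1.99505) = 0.3453.
Need α^N ≥ 36.7 ⇒ N ≥ ln(36.7) / ln α = 3.603 / 0.3453 = 10.43.
Rounding up, N = 11 stages.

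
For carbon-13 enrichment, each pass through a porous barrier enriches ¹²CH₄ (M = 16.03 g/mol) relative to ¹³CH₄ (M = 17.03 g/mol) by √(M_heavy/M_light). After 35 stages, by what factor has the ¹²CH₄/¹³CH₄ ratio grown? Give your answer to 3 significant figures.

The single-stage factor is √(M_heavy/M_light), so 35 stages give [√(17.03/16.03)]^35 = (17.03/16.03)^(35/2).
= 1.06238^(35/2) = 2.88.

2.88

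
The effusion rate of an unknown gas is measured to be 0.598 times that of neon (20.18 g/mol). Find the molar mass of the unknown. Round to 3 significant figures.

56.4 g/mol

Graham's law gives rate_X/rate_Ne = √(M_Ne/M_X).
0.598 = √(20.18/M_X)
M_X = 20.18 / 0.598² = 20.18 / 0.3576 = 56.4 g/mol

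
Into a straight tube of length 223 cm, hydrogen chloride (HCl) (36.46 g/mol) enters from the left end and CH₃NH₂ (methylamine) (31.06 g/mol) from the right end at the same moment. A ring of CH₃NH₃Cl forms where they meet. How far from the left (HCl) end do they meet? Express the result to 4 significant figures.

107.0 cm

Graham's law gives d_HCl/d_CH₃NH₂ = rate_HCl/rate_CH₃NH₂ = √(M_CH₃NH₂/M_HCl) = √(31.06/36.46) = 0.9230.
With d_HCl + d_CH₃NH₂ = 223 cm, d_CH₃NH₂ = 223/(1 + 0.9230) = 116.0 cm.
d_HCl = 223 − 116.0 = 107.0 cm.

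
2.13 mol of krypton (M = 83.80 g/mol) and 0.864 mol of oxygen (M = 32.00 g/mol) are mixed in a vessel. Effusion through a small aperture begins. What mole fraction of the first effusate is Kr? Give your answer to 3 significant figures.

Effusion rate of each component ∝ n_i/√M_i (partial pressure × 1/√M).
So x_Kr in the escaping gas = (n_Kr/√M_Kr) / Σ(n_i/√M_i)
= (2.13/√83.80) / (2.13/√83.80 + 0.864/√32.00) = 0.2327/(0.2327 + 0.1527) = 0.604.

0.604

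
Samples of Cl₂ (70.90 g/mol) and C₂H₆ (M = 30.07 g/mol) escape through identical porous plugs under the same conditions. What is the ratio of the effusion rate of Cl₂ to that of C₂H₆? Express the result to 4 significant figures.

By Graham's law, rate_Cl₂/rate_C₂H₆ = √(M_C₂H₆/M_Cl₂) = √(30.07/70.90) = √0.4241 = 0.6512.

0.6512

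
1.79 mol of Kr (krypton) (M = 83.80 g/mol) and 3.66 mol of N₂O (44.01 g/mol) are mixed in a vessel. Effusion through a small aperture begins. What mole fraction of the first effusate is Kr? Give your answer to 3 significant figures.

0.262

Rate_i ∝ x_i/√M_i (Graham's law weighted by mole fraction), so the effusate composition follows n_i/√M_i.
So x_Kr in the escaping gas = (n_Kr/√M_Kr) / Σ(n_i/√M_i)
= (1.79/√83.80) / (1.79/√83.80 + 3.66/√44.01) = 0.1955/(0.1955 + 0.5517) = 0.262.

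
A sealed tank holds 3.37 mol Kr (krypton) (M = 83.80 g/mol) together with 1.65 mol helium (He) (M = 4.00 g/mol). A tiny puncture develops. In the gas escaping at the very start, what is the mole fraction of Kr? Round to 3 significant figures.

The effusion rate of species i is ∝ p_i/√M_i ∝ n_i/√M_i.
So x_Kr in the escaping gas = (n_Kr/√M_Kr) / Σ(n_i/√M_i)
= (3.37/√83.80) / (3.37/√83.80 + 1.65/√4.00) = 0.3681/(0.3681 + 0.8250) = 0.309.

0.309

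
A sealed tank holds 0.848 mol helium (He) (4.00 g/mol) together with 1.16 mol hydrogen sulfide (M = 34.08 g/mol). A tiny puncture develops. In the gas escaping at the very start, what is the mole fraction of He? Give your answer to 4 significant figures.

0.6809

Effusion rate of each component ∝ n_i/√M_i (partial pressure × 1/√M).
x_He(eff) = (n_He/√M_He) / (n_He/√M_He + n_H₂S/√M_H₂S)
= (0.848/√4.00) / (0.848/√4.00 + 1.16/√34.08) = 0.4240/(0.4240 + 0.1987) = 0.6809.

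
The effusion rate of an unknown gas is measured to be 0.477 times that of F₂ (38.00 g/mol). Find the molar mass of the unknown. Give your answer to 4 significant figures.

167.0 g/mol

Graham's law gives rate_X/rate_F₂ = √(M_F₂/M_X).
0.477 = √(38.00/M_X)
M_X = 38.00 / 0.477² = 38.00 / 0.2275 = 167.0 g/mol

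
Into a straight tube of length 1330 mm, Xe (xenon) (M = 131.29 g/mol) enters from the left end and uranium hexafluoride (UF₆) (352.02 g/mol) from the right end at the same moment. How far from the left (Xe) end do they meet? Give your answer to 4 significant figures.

825.7 mm

In equal time, each gas travels a distance ∝ its rate ∝ 1/√M, so d_Xe/d_UF₆ = √(M_UF₆/M_Xe) = √(352.02/131.29) = 1.637.
With d_Xe + d_UF₆ = 1330 mm, d_UF₆ = 1330/(1 + 1.637) = 504.3 mm.
d_Xe = 1330 − 504.3 = 825.7 mm.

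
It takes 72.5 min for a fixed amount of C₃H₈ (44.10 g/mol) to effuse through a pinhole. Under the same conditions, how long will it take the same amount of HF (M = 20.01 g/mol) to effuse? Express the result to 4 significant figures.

Using Graham's law: t_HF/t_C₃H₈ = √(M_HF/M_C₃H₈) = √(20.01/44.10) = √0.4537 = 0.6736.
So the time for HF is 72.5 × 0.6736 = 48.84 min.

48.84 min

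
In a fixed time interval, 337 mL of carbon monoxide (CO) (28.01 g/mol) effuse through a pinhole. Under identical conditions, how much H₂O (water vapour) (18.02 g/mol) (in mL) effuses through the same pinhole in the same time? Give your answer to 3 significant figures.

From Graham's law, rate_H₂O/rate_CO = √(M_CO/M_H₂O) = √(28.01/18.02) = √1.554 = 1.247.
So the volume for H₂O is 337 × 1.247 = 420 mL.

420 mL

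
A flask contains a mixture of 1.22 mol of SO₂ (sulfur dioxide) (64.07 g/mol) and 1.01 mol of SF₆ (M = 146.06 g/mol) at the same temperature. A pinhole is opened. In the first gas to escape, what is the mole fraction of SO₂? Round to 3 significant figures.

Rate_i ∝ x_i/√M_i (Graham's law weighted by mole fraction), so the effusate composition follows n_i/√M_i.
So x_SO₂ in the escaping gas = (n_SO₂/√M_SO₂) / Σ(n_i/√M_i)
= (1.22/√64.07) / (1.22/√64.07 + 1.01/√146.06) = 0.1524/(0.1524 + 0.08357) = 0.646.

0.646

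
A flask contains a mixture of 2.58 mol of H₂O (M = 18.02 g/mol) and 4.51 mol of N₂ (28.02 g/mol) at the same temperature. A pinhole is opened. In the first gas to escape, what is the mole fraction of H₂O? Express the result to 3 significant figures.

The effusion rate of species i is ∝ p_i/√M_i ∝ n_i/√M_i.
x_H₂O(eff) = (n_H₂O/√M_H₂O) / (n_H₂O/√M_H₂O + n_N₂/√M_N₂)
= (2.58/√18.02) / (2.58/√18.02 + 4.51/√28.02) = 0.6078/(0.6078 + 0.8520) = 0.416.

0.416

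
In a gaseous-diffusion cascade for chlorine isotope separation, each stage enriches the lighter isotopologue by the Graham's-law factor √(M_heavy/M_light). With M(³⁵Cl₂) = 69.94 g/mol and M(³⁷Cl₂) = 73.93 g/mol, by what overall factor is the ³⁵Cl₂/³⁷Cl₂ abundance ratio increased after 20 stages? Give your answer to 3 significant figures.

1.74

Overall factor = α^20 with α = √(73.93/69.94), i.e. (73.93/69.94)^(20/2).
= 1.05705^10 = 1.74.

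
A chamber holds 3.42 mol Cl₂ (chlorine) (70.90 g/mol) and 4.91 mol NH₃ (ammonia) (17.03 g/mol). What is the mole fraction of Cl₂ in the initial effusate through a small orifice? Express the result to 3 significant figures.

0.254

The effusion rate of species i is ∝ p_i/√M_i ∝ n_i/√M_i.
Mole fraction of Cl₂ in the effusate = (n_Cl₂/√M_Cl₂) / (n_Cl₂/√M_Cl₂ + n_NH₃/√M_NH₃)
= (3.42/√70.90) / (3.42/√70.90 + 4.91/√17.03) = 0.4062/(0.4062 + 1.190) = 0.254.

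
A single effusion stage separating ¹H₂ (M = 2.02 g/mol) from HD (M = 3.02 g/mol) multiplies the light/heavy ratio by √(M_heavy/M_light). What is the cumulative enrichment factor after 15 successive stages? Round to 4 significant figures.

20.41

Each stage multiplies the ratio by α = √(3.02/2.02), so after 15 stages the overall factor is α^15 = (3.02/2.02)^(15/2).
= 1.49505^(15/2) = 20.41.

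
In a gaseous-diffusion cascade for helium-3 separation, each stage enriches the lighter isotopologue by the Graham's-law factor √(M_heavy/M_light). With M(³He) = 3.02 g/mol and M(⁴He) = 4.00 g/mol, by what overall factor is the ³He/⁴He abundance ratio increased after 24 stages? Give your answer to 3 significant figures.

29.1

Each stage multiplies the ratio by α = √(4.00/3.02), so after 24 stages the overall factor is α^24 = (4.00/3.02)^(24/2).
= 1.32450^12 = 29.1.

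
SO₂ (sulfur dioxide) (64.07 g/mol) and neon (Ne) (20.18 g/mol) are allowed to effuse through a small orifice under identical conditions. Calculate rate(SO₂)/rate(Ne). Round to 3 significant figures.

0.561

By Graham's law, rate_SO₂/rate_Ne = √(M_Ne/M_SO₂) = √(20.18/64.07) = √0.3150 = 0.561.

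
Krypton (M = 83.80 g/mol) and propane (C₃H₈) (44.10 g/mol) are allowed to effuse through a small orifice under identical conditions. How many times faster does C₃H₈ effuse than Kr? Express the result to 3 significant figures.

Since effusion rate ∝ 1/√M, rate_C₃H₈/rate_Kr = √(M_Kr/M_C₃H₈) = √(83.80/44.10) = √1.900 = 1.38.

1.38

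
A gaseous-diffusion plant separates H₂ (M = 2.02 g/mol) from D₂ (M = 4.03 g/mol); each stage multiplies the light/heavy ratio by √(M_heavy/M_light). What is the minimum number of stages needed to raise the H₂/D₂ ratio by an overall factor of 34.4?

11

Single-stage factor α = √(4.03/2.02), so ln α = ½ ln(1.99505) = 0.3453.
Need α^N ≥ 34.4 ⇒ N ≥ ln(34.4) / ln α = 3.538 / 0.3453 = 10.25.
Minimum whole number of stages: N = 11.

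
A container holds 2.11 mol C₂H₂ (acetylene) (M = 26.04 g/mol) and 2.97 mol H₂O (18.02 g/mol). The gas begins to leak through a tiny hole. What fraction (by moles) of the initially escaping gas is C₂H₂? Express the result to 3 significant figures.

0.371

Rate_i ∝ x_i/√M_i (Graham's law weighted by mole fraction), so the effusate composition follows n_i/√M_i.
x_C₂H₂(eff) = (n_C₂H₂/√M_C₂H₂) / (n_C₂H₂/√M_C₂H₂ + n_H₂O/√M_H₂O)
= (2.11/√26.04) / (2.11/√26.04 + 2.97/√18.02) = 0.4135/(0.4135 + 0.6996) = 0.371.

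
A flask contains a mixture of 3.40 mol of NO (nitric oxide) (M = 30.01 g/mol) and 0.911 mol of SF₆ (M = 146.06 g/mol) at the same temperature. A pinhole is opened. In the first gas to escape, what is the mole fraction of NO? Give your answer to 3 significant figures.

The effusion rate of species i is ∝ p_i/√M_i ∝ n_i/√M_i.
So x_NO in the escaping gas = (n_NO/√M_NO) / Σ(n_i/√M_i)
= (3.40/√30.01) / (3.40/√30.01 + 0.911/√146.06) = 0.6206/(0.6206 + 0.07538) = 0.892.

0.892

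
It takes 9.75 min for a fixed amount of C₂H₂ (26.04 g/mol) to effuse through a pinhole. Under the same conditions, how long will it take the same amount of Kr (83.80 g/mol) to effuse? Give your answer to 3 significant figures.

17.5 min

Graham's law gives t_Kr/t_C₂H₂ = √(M_Kr/M_C₂H₂) = √(83.80/26.04) = √3.218 = 1.794.
So the time for Kr is 9.75 × 1.794 = 17.5 min.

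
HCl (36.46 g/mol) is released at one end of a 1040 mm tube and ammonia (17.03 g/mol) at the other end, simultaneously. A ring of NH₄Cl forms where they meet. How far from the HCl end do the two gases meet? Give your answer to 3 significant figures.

Distances travelled in equal time are proportional to diffusion rates, so d_HCl/d_NH₃ = √(M_NH₃/M_HCl) = √(17.03/36.46) = 0.6834.
With d_HCl + d_NH₃ = 1040 mm, d_NH₃ = 1040/(1 + 0.6834) = 617.8 mm.
d_HCl = 1040 − 617.8 = 422 mm.

422 mm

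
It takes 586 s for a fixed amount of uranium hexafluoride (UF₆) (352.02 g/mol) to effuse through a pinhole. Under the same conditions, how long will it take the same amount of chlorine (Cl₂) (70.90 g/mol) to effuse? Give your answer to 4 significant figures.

From Graham's law, t_Cl₂/t_UF₆ = √(M_Cl₂/M_UF₆) = √(70.90/352.02) = √0.2014 = 0.4488.
So the time for Cl₂ is 586 × 0.4488 = 263.0 s.

263.0 s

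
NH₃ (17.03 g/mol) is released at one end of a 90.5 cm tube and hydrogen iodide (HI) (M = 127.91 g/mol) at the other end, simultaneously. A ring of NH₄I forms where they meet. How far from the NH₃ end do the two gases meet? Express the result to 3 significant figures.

66.3 cm

Distances travelled in equal time are proportional to diffusion rates, so d_NH₃/d_HI = √(M_HI/M_NH₃) = √(127.91/17.03) = 2.741.
With d_NH₃ + d_HI = 90.5 cm, d_HI = 90.5/(1 + 2.741) = 24.19 cm.
d_NH₃ = 90.5 − 24.19 = 66.3 cm.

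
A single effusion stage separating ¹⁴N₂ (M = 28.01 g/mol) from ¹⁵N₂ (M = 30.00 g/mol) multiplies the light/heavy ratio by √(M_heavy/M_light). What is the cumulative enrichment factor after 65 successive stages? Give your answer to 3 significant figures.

9.31

Overall factor = α^65 with α = √(30.00/28.01), i.e. (30.00/28.01)^(65/2).
= 1.07105^(65/2) = 9.31.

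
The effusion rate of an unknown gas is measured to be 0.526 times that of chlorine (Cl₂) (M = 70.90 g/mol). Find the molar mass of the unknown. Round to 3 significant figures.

From Graham's law, rate_X/rate_Cl₂ = √(M_Cl₂/M_X).
0.526 = √(70.90/M_X)
M_X = 70.90 / 0.526² = 70.90 / 0.2767 = 256 g/mol

256 g/mol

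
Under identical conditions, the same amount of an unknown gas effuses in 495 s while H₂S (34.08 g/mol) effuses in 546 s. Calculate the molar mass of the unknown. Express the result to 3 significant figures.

28.0 g/mol

Using Graham's law: t_X/t_H₂S = √(M_X/M_H₂S).
495/546 = 0.9066 = √(M_X/34.08)
M_X = 34.08 × 0.9066² = 34.08 × 0.8219 = 28.0 g/mol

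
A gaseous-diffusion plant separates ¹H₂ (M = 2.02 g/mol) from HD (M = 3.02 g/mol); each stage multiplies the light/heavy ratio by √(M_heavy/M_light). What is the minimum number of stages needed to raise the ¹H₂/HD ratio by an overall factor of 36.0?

With α = √(3.02/2.02) per stage, ln α = ½ ln(1.49505) = 0.2011.
Need α^N ≥ 36.0 ⇒ N ≥ ln(36.0) / ln α = 3.584 / 0.2011 = 17.82.
Minimum whole number of stages: N = 18.

18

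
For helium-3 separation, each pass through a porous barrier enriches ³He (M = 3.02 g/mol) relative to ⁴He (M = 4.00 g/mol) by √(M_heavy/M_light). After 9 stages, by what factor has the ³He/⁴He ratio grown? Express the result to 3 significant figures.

3.54

The single-stage factor is √(M_heavy/M_light), so 9 stages give [√(4.00/3.02)]^9 = (4.00/3.02)^(9/2).
= 1.32450^(9/2) = 3.54.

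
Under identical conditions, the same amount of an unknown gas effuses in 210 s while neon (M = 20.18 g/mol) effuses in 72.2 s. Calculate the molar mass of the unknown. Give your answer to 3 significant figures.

171 g/mol

Using Graham's law: t_X/t_Ne = √(M_X/M_Ne).
210/72.2 = 2.909 = √(M_X/20.18)
M_X = 20.18 × 2.909² = 20.18 × 8.460 = 171 g/mol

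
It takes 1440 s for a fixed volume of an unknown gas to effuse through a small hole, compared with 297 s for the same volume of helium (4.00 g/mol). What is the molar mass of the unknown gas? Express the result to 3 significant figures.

94.0 g/mol

Using Graham's law: t_X/t_He = √(M_X/M_He).
1440/297 = 4.848 = √(M_X/4.00)
M_X = 4.00 × 4.848² = 4.00 × 23.51 = 94.0 g/mol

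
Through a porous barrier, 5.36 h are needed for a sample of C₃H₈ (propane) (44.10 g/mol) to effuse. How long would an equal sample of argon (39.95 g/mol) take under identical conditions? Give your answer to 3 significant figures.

From Graham's law, t_Ar/t_C₃H₈ = √(M_Ar/M_C₃H₈) = √(39.95/44.10) = √0.9059 = 0.9518.
So the time for Ar is 5.36 × 0.9518 = 5.10 h.

5.10 h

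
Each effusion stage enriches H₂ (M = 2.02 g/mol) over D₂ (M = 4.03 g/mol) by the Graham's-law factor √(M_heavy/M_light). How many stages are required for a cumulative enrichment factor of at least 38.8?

With α = √(4.03/2.02) per stage, ln α = ½ ln(1.99505) = 0.3453.
Need α^N ≥ 38.8 ⇒ N ≥ ln(38.8) / ln α = 3.658 / 0.3453 = 10.59.
Minimum whole number of stages: N = 11.

11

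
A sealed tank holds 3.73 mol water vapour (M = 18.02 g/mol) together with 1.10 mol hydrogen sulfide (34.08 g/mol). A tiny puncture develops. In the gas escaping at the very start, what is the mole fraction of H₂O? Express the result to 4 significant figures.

Rate_i ∝ x_i/√M_i (Graham's law weighted by mole fraction), so the effusate composition follows n_i/√M_i.
Mole fraction of H₂O in the effusate = (n_H₂O/√M_H₂O) / (n_H₂O/√M_H₂O + n_H₂S/√M_H₂S)
= (3.73/√18.02) / (3.73/√18.02 + 1.10/√34.08) = 0.8787/(0.8787 + 0.1884) = 0.8234.

0.8234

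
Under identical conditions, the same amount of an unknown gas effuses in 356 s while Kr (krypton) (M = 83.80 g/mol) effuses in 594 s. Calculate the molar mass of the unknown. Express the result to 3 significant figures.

30.1 g/mol

Since effusion rate ∝ 1/√M, t_X/t_Kr = √(M_X/M_Kr).
356/594 = 0.5993 = √(M_X/83.80)
M_X = 83.80 × 0.5993² = 83.80 × 0.3592 = 30.1 g/mol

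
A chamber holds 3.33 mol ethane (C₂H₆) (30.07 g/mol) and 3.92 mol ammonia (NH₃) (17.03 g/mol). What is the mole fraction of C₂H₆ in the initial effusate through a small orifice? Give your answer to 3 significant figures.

Effusion rate of each component ∝ n_i/√M_i (partial pressure × 1/√M).
So x_C₂H₆ in the escaping gas = (n_C₂H₆/√M_C₂H₆) / Σ(n_i/√M_i)
= (3.33/√30.07) / (3.33/√30.07 + 3.92/√17.03) = 0.6073/(0.6073 + 0.9499) = 0.390.

0.390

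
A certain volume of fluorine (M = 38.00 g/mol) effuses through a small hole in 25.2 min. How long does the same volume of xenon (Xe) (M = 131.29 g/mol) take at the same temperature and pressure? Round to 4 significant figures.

46.84 min

Graham's law gives t_Xe/t_F₂ = √(M_Xe/M_F₂) = √(131.29/38.00) = √3.455 = 1.859.
So the time for Xe is 25.2 × 1.859 = 46.84 min.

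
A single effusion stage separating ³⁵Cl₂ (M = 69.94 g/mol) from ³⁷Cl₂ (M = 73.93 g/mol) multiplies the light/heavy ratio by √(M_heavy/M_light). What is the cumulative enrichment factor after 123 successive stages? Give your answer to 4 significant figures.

The single-stage factor is √(M_heavy/M_light), so 123 stages give [√(73.93/69.94)]^123 = (73.93/69.94)^(123/2).
= 1.05705^(123/2) = 30.33.

30.33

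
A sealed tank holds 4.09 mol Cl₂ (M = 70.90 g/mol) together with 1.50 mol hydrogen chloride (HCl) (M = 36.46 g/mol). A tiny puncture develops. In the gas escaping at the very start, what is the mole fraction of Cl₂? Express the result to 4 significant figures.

Each component's effusion rate ∝ (its partial pressure)·(1/√M) ∝ n_i/√M_i.
x_Cl₂(eff) = (n_Cl₂/√M_Cl₂) / (n_Cl₂/√M_Cl₂ + n_HCl/√M_HCl)
= (4.09/√70.90) / (4.09/√70.90 + 1.50/√36.46) = 0.4857/(0.4857 + 0.2484) = 0.6616.

0.6616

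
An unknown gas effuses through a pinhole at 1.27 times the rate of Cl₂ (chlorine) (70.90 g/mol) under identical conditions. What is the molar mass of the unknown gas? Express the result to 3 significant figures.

From Graham's law, rate_X/rate_Cl₂ = √(M_Cl₂/M_X).
1.27 = √(70.90/M_X)
M_X = 70.90 / 1.27² = 70.90 / 1.613 = 44.0 g/mol

44.0 g/mol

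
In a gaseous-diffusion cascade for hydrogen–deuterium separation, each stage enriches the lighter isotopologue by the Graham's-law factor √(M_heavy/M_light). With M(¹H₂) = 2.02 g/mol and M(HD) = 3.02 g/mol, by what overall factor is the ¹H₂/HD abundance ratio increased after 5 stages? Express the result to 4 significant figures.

Each stage multiplies the ratio by α = √(3.02/2.02), so after 5 stages the overall factor is α^5 = (3.02/2.02)^(5/2).
= 1.49505^(5/2) = 2.733.

2.733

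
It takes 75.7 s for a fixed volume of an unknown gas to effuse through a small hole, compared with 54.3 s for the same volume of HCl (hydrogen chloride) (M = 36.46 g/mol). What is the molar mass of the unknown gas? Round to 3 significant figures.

70.9 g/mol

Using Graham's law: t_X/t_HCl = √(M_X/M_HCl).
75.7/54.3 = 1.394 = √(M_X/36.46)
M_X = 36.46 × 1.394² = 36.46 × 1.944 = 70.9 g/mol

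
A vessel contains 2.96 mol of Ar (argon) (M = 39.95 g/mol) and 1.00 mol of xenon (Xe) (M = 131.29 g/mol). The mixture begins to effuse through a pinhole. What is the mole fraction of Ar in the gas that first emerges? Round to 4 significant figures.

0.8429

Effusion rate of each component ∝ n_i/√M_i (partial pressure × 1/√M).
Mole fraction of Ar in the effusate = (n_Ar/√M_Ar) / (n_Ar/√M_Ar + n_Xe/√M_Xe)
= (2.96/√39.95) / (2.96/√39.95 + 1.00/√131.29) = 0.4683/(0.4683 + 0.08727) = 0.8429.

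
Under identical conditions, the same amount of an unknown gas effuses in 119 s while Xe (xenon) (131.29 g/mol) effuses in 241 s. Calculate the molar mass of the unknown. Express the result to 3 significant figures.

32.0 g/mol

From Graham's law, t_X/t_Xe = √(M_X/M_Xe).
119/241 = 0.4938 = √(M_X/131.29)
M_X = 131.29 × 0.4938² = 131.29 × 0.2438 = 32.0 g/mol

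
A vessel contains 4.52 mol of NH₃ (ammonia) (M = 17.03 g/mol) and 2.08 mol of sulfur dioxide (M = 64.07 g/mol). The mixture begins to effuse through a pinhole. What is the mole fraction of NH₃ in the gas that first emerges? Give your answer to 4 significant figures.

0.8082

Each component's effusion rate ∝ (its partial pressure)·(1/√M) ∝ n_i/√M_i.
x_NH₃(eff) = (n_NH₃/√M_NH₃) / (n_NH₃/√M_NH₃ + n_SO₂/√M_SO₂)
= (4.52/√17.03) / (4.52/√17.03 + 2.08/√64.07) = 1.095/(1.095 + 0.2599) = 0.8082.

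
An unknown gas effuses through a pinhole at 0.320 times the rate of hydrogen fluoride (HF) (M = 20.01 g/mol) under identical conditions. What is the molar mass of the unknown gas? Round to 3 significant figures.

Graham's law gives rate_X/rate_HF = √(M_HF/M_X).
0.320 = √(20.01/M_X)
M_X = 20.01 / 0.320² = 20.01 / 0.1024 = 195 g/mol

195 g/mol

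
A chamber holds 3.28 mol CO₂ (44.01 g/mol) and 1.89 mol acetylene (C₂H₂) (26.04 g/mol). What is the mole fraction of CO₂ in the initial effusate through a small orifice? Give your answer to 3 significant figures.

The effusion rate of species i is ∝ p_i/√M_i ∝ n_i/√M_i.
x_CO₂(eff) = (n_CO₂/√M_CO₂) / (n_CO₂/√M_CO₂ + n_C₂H₂/√M_C₂H₂)
= (3.28/√44.01) / (3.28/√44.01 + 1.89/√26.04) = 0.4944/(0.4944 + 0.3704) = 0.572.

0.572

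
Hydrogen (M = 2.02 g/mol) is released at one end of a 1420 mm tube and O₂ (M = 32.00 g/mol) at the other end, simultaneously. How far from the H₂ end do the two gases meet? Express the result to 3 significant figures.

1130 mm

Distances travelled in equal time are proportional to diffusion rates, so d_H₂/d_O₂ = √(M_O₂/M_H₂) = √(32.00/2.02) = 3.980.
With d_H₂ + d_O₂ = 1420 mm, d_O₂ = 1420/(1 + 3.980) = 285.1 mm.
d_H₂ = 1420 − 285.1 = 1130 mm.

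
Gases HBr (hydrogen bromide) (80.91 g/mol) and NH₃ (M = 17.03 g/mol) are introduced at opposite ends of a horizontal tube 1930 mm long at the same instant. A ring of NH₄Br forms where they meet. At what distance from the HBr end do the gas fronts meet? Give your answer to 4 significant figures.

Graham's law gives d_HBr/d_NH₃ = rate_HBr/rate_NH₃ = √(M_NH₃/M_HBr) = √(17.03/80.91) = 0.4588.
With d_HBr + d_NH₃ = 1930 mm, d_NH₃ = 1930/(1 + 0.4588) = 1323 mm.
d_HBr = 1930 − 1323 = 607.0 mm.

607.0 mm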